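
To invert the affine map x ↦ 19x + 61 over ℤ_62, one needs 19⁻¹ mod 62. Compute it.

Apply the Euclidean algorithm to 62 and 19:
62 = 3×19 + 5
19 = 3×5 + 4
5 = 1×4 + 1
4 = 4×1 + 0
Since gcd(19, 62) = 1, back-substitute to write 1 as a combination:
1 = 5 − 4
1 = −19 + 4·5
1 = 4·62 − 13·19
So 19·(-13) ≡ 1 (mod 62), and -13 ≡ 49 (mod 62).

49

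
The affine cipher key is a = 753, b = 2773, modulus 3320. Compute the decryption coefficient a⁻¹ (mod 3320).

97

Run Euclid on (3320, 753):
3320 = 4×753 + 308
753 = 2×308 + 137
308 = 2×137 + 34
137 = 4×34 + 1
34 = 34×1 + 0
gcd = 1, so the inverse exists. Back-substitute:
1 = 137 − 4·34
1 = −4·308 + 9·137
1 = 9·753 − 22·308
1 = −22·3320 + 97·753
So 753·97 ≡ 1 (mod 3320).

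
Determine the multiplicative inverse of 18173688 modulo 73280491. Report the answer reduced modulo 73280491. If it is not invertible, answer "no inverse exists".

Run Euclid on (73280491, 18173688):
73280491 = 4×18173688 + 585739
18173688 = 31×585739 + 15779
585739 = 37×15779 + 1916
15779 = 8×1916 + 451
1916 = 4×451 + 112
451 = 4×112 + 3
112 = 37×3 + 1
3 = 3×1 + 0
Since gcd(18173688, 73280491) = 1, back-substitute to write 1 as a combination:
1 = 112 − 37·3
1 = −37·451 + 149·112
1 = 149·1916 − 633·451
1 = −633·15779 + 5213·1916
1 = 5213·585739 − 193514·15779
1 = −193514·18173688 + 6004147·585739
1 = 6004147·73280491 − 24210102·18173688
Thus 18173688·(-24210102) ≡ 1 (mod 73280491); reducing, -24210102 mod 73280491 = 49070389.

49070389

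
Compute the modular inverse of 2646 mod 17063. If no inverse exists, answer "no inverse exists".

gcd(17063, 2646) by repeated division:
17063 = 6·2646 + 1187
2646 = 2·1187 + 272
1187 = 4·272 + 99
272 = 2·99 + 74
99 = 1·74 + 25
74 = 2·25 + 24
25 = 1·24 + 1
24 = 24·1 + 0
gcd = 1, so the inverse exists. Back-substitute:
1 = 25 − 24
1 = −74 + 3·25
1 = 3·99 − 4·74
1 = −4·272 + 11·99
1 = 11·1187 − 48·272
1 = −48·2646 + 107·1187
1 = 107·17063 − 690·2646
So 2646·(-690) ≡ 1 (mod 17063), and -690 ≡ 16373 (mod 17063).

16373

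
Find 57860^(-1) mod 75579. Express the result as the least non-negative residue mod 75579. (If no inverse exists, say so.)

21920

gcd(75579, 57860) by repeated division:
75579 = 1·57860 + 17719
57860 = 3·17719 + 4703
17719 = 3·4703 + 3610
4703 = 1·3610 + 1093
3610 = 3·1093 + 331
1093 = 3·331 + 100
331 = 3·100 + 31
100 = 3·31 + 7
31 = 4·7 + 3
7 = 2·3 + 1
3 = 3·1 + 0
Since gcd(57860, 75579) = 1, back-substitute to write 1 as a combination:
1 = 7 − 2·3
1 = −2·31 + 9·7
1 = 9·100 − 29·31
1 = −29·331 + 96·100
1 = 96·1093 − 317·331
1 = −317·3610 + 1047·1093
1 = 1047·4703 − 1364·3610
1 = −1364·17719 + 5139·4703
1 = 5139·57860 − 16781·17719
1 = −16781·75579 + 21920·57860
So 57860·21920 ≡ 1 (mod 75579).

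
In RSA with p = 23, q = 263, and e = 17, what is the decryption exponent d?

φ(n) = (p−1)(q−1) = 22·262 = 5764.
Need d with 17·d ≡ 1 (mod 5764). Apply the extended Euclidean algorithm:
5764 = 339×17 + 1
17 = 17×1 + 0
Back-substitute:
1 = 5764 − 339·17
So 17·(-339) ≡ 1 (mod 5764), hence d ≡ -339 ≡ 5425 (mod 5764).

5425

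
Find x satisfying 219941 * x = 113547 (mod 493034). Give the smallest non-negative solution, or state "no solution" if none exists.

First find gcd(219941, 493034):
493034 = 2*219941 + 53152
219941 = 4*53152 + 7333
53152 = 7*7333 + 1821
7333 = 4*1821 + 49
1821 = 37*49 + 8
49 = 6*8 + 1
8 = 8*1 + 0
gcd = 1, so a unique solution mod 493034 exists.
Back-substitute for the Bézout coefficients:
1 = 49 − 6·8
1 = −6·1821 + 223·49
1 = 223·7333 − 898·1821
1 = −898·53152 + 6509·7333
1 = 6509·219941 − 26934·53152
1 = −26934·493034 + 60377·219941
So 219941·(60377) ≡ 1 (mod 493034), giving 219941⁻¹ ≡ 60377.
x ≡ 219941⁻¹·113547 ≡ 60377·113547 ≡ 482483 (mod 493034).

482483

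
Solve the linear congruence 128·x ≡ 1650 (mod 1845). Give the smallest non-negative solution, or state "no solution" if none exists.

First find gcd(128, 1845):
1845 = 14*128 + 53
128 = 2*53 + 22
53 = 2*22 + 9
22 = 2*9 + 4
9 = 2*4 + 1
4 = 4*1 + 0
gcd = 1, so a unique solution mod 1845 exists.
Back-substitute for the Bézout coefficients:
1 = 9 − 2·4
1 = −2·22 + 5·9
1 = 5·53 − 12·22
1 = −12·128 + 29·53
1 = 29·1845 − 418·128
So 128·(-418) ≡ 1 (mod 1845), giving 128⁻¹ ≡ 1427.
x ≡ 128⁻¹·1650 ≡ 1427·1650 ≡ 330 (mod 1845).

330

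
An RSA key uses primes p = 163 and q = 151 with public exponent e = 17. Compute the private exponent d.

φ(n) = (p−1)(q−1) = 162·150 = 24300.
Need d with 17·d ≡ 1 (mod 24300). Apply the extended Euclidean algorithm:
24300 = 1429·17 + 7
17 = 2·7 + 3
7 = 2·3 + 1
3 = 3·1 + 0
Back-substitute:
1 = 7 − 2·3
1 = −2·17 + 5·7
1 = 5·24300 − 7147·17
So 17·(-7147) ≡ 1 (mod 24300), hence d ≡ -7147 ≡ 17153 (mod 24300).

17153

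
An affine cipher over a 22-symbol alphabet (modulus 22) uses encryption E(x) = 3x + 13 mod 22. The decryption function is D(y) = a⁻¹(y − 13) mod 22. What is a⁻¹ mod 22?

15

Apply the Euclidean algorithm to 22 and 3:
22 = 7*3 + 1
3 = 3*1 + 0
Since gcd(3, 22) = 1, back-substitute to write 1 as a combination:
1 = 22 − 7·3
Thus 3·(-7) ≡ 1 (mod 22); reducing, -7 mod 22 = 15.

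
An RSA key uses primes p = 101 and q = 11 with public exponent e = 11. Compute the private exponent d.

φ(n) = (p−1)(q−1) = 100·10 = 1000.
Need d with 11·d ≡ 1 (mod 1000). Apply the extended Euclidean algorithm:
1000 = 90*11 + 10
11 = 1*10 + 1
10 = 10*1 + 0
Back-substitute:
1 = 11 − 10
1 = −1000 + 91·11
So 11·91 ≡ 1 (mod 1000), hence d = 91.

91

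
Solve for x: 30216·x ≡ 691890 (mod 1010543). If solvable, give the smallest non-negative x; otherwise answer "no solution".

556865

First find gcd(30216, 1010543):
1010543 = 33×30216 + 13415
30216 = 2×13415 + 3386
13415 = 3×3386 + 3257
3386 = 1×3257 + 129
3257 = 25×129 + 32
129 = 4×32 + 1
32 = 32×1 + 0
gcd = 1, so a unique solution mod 1010543 exists.
Back-substitute for the Bézout coefficients:
1 = 129 − 4·32
1 = −4·3257 + 101·129
1 = 101·3386 − 105·3257
1 = −105·13415 + 416·3386
1 = 416·30216 − 937·13415
1 = −937·1010543 + 31337·30216
So 30216·(31337) ≡ 1 (mod 1010543), giving 30216⁻¹ ≡ 31337.
x ≡ 30216⁻¹·691890 ≡ 31337·691890 ≡ 556865 (mod 1010543).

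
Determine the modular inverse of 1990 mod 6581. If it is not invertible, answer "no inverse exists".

Extended Euclidean algorithm:
6581 = 3×1990 + 611
1990 = 3×611 + 157
611 = 3×157 + 140
157 = 1×140 + 17
140 = 8×17 + 4
17 = 4×4 + 1
4 = 4×1 + 0
Since gcd(1990, 6581) = 1, back-substitute to write 1 as a combination:
1 = 17 − 4·4
1 = −4·140 + 33·17
1 = 33·157 − 37·140
1 = −37·611 + 144·157
1 = 144·1990 − 469·611
1 = −469·6581 + 1551·1990
So 1990·1551 ≡ 1 (mod 6581).

1551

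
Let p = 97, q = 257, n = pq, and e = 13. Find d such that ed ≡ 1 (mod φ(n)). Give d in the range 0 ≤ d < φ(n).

φ(n) = (p−1)(q−1) = 96·256 = 24576.
Need d with 13·d ≡ 1 (mod 24576). Apply the extended Euclidean algorithm:
24576 = 1890·13 + 6
13 = 2·6 + 1
6 = 6·1 + 0
Back-substitute:
1 = 13 − 2·6
1 = −2·24576 + 3781·13
So 13·3781 ≡ 1 (mod 24576), hence d = 3781.

3781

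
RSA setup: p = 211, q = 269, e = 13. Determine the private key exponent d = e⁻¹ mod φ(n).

17317

φ(n) = (p−1)(q−1) = 210·268 = 56280.
Need d with 13·d ≡ 1 (mod 56280). Apply the extended Euclidean algorithm:
56280 = 4329*13 + 3
13 = 4*3 + 1
3 = 3*1 + 0
Back-substitute:
1 = 13 − 4·3
1 = −4·56280 + 17317·13
So 13·17317 ≡ 1 (mod 56280), hence d = 17317.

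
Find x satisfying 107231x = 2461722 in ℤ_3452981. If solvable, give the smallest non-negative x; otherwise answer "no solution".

1156888

First find gcd(107231, 3452981):
3452981 = 32×107231 + 21589
107231 = 4×21589 + 20875
21589 = 1×20875 + 714
20875 = 29×714 + 169
714 = 4×169 + 38
169 = 4×38 + 17
38 = 2×17 + 4
17 = 4×4 + 1
4 = 4×1 + 0
gcd = 1, so a unique solution mod 3452981 exists.
Back-substitute for the Bézout coefficients:
1 = 17 − 4·4
1 = −4·38 + 9·17
1 = 9·169 − 40·38
1 = −40·714 + 169·169
1 = 169·20875 − 4941·714
1 = −4941·21589 + 5110·20875
1 = 5110·107231 − 25381·21589
1 = −25381·3452981 + 817302·107231
So 107231·(817302) ≡ 1 (mod 3452981), giving 107231⁻¹ ≡ 817302.
x ≡ 107231⁻¹·2461722 ≡ 817302·2461722 ≡ 1156888 (mod 3452981).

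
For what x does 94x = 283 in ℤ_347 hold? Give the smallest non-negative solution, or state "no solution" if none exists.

51

First find gcd(94, 347):
347 = 3·94 + 65
94 = 1·65 + 29
65 = 2·29 + 7
29 = 4·7 + 1
7 = 7·1 + 0
gcd = 1, so a unique solution mod 347 exists.
Back-substitute for the Bézout coefficients:
1 = 29 − 4·7
1 = −4·65 + 9·29
1 = 9·94 − 13·65
1 = −13·347 + 48·94
So 94·(48) ≡ 1 (mod 347), giving 94⁻¹ ≡ 48.
x ≡ 94⁻¹·283 ≡ 48·283 ≡ 51 (mod 347).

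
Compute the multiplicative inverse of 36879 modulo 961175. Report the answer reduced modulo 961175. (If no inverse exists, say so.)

Extended Euclidean algorithm:
961175 = 26*36879 + 2321
36879 = 15*2321 + 2064
2321 = 1*2064 + 257
2064 = 8*257 + 8
257 = 32*8 + 1
8 = 8*1 + 0
gcd = 1, so the inverse exists. Back-substitute:
1 = 257 − 32·8
1 = −32·2064 + 257·257
1 = 257·2321 − 289·2064
1 = −289·36879 + 4592·2321
1 = 4592·961175 − 119681·36879
So 36879·(-119681) ≡ 1 (mod 961175), and -119681 ≡ 841494 (mod 961175).

841494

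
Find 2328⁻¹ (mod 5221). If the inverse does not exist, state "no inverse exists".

4223

Extended Euclidean algorithm:
5221 = 2·2328 + 565
2328 = 4·565 + 68
565 = 8·68 + 21
68 = 3·21 + 5
21 = 4·5 + 1
5 = 5·1 + 0
Since gcd(2328, 5221) = 1, back-substitute to write 1 as a combination:
1 = 21 − 4·5
1 = −4·68 + 13·21
1 = 13·565 − 108·68
1 = −108·2328 + 445·565
1 = 445·5221 − 998·2328
Hence 2328⁻¹ ≡ -998 ≡ 4223 (mod 5221).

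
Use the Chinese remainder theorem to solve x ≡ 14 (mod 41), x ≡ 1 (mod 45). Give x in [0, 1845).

1531

Write x = 14 + 41·k. Then 41·k ≡ 1 − 14 ≡ 32 (mod 45).
Need 41⁻¹ mod 45. Extended Euclid on (45, 41):
45 = 1·41 + 4
41 = 10·4 + 1
4 = 4·1 + 0
Back-substitute:
1 = 41 − 10·4
1 = −10·45 + 11·41
41⁻¹ ≡ 11 (mod 45), so k ≡ 11·32 ≡ 37 (mod 45).
x = 14 + 41·37 = 1531.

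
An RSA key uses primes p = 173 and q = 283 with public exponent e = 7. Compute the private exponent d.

φ(n) = (p−1)(q−1) = 172·282 = 48504.
Need d with 7·d ≡ 1 (mod 48504). Apply the extended Euclidean algorithm:
48504 = 6929×7 + 1
7 = 7×1 + 0
Back-substitute:
1 = 48504 − 6929·7
So 7·(-6929) ≡ 1 (mod 48504), hence d ≡ -6929 ≡ 41575 (mod 48504).

41575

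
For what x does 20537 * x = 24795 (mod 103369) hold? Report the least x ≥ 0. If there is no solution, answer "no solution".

First find gcd(20537, 103369):
103369 = 5*20537 + 684
20537 = 30*684 + 17
684 = 40*17 + 4
17 = 4*4 + 1
4 = 4*1 + 0
gcd = 1, so a unique solution mod 103369 exists.
Back-substitute for the Bézout coefficients:
1 = 17 − 4·4
1 = −4·684 + 161·17
1 = 161·20537 − 4834·684
1 = −4834·103369 + 24331·20537
So 20537·(24331) ≡ 1 (mod 103369), giving 20537⁻¹ ≡ 24331.
x ≡ 20537⁻¹·24795 ≡ 24331·24795 ≡ 25661 (mod 103369).

25661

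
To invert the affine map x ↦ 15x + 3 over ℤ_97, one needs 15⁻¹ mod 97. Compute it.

13

Apply the Euclidean algorithm to 97 and 15:
97 = 6·15 + 7
15 = 2·7 + 1
7 = 7·1 + 0
Since gcd(15, 97) = 1, back-substitute to write 1 as a combination:
1 = 15 − 2·7
1 = −2·97 + 13·15
So 15·13 ≡ 1 (mod 97).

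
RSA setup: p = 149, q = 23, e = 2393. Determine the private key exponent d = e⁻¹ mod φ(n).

1113

φ(n) = (p−1)(q−1) = 148·22 = 3256.
Need d with 2393·d ≡ 1 (mod 3256). Apply the extended Euclidean algorithm:
3256 = 1×2393 + 863
2393 = 2×863 + 667
863 = 1×667 + 196
667 = 3×196 + 79
196 = 2×79 + 38
79 = 2×38 + 3
38 = 12×3 + 2
3 = 1×2 + 1
2 = 2×1 + 0
Back-substitute:
1 = 3 − 2
1 = −38 + 13·3
1 = 13·79 − 27·38
1 = −27·196 + 67·79
1 = 67·667 − 228·196
1 = −228·863 + 295·667
1 = 295·2393 − 818·863
1 = −818·3256 + 1113·2393
So 2393·1113 ≡ 1 (mod 3256), hence d = 1113.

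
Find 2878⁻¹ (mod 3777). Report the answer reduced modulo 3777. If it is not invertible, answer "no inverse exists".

3151

gcd(3777, 2878) by repeated division:
3777 = 1·2878 + 899
2878 = 3·899 + 181
899 = 4·181 + 175
181 = 1·175 + 6
175 = 29·6 + 1
6 = 6·1 + 0
The gcd is 1. Working backward:
1 = 175 − 29·6
1 = −29·181 + 30·175
1 = 30·899 − 149·181
1 = −149·2878 + 477·899
1 = 477·3777 − 626·2878
So 2878·(-626) ≡ 1 (mod 3777), and -626 ≡ 3151 (mod 3777).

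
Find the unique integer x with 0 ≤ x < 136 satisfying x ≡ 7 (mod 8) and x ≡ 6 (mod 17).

Write x = 7 + 8·k. Then 8·k ≡ 6 − 7 ≡ 16 (mod 17).
Need 8⁻¹ mod 17. Extended Euclid on (17, 8):
17 = 2×8 + 1
8 = 8×1 + 0
Back-substitute:
1 = 17 − 2·8
8⁻¹ ≡ 15 (mod 17), so k ≡ 15·16 ≡ 2 (mod 17).
x = 7 + 8·2 = 23.

23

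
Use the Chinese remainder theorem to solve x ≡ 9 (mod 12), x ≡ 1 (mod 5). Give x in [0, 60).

Write x = 9 + 12·k. Then 12·k ≡ 1 − 9 ≡ 2 (mod 5).
Need 12⁻¹ mod 5. Extended Euclid on (5, 2):
5 = 2*2 + 1
2 = 2*1 + 0
Back-substitute:
1 = 5 − 2·2
12⁻¹ ≡ 3 (mod 5), so k ≡ 3·2 ≡ 1 (mod 5).
x = 9 + 12·1 = 21.

21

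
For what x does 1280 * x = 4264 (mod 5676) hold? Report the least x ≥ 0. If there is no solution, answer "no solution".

296

First find gcd(1280, 5676):
5676 = 4*1280 + 556
1280 = 2*556 + 168
556 = 3*168 + 52
168 = 3*52 + 12
52 = 4*12 + 4
12 = 3*4 + 0
gcd = 4 and 4 | 4264, so solutions exist. Divide through by 4: 320x ≡ 1066 (mod 1419).
Now find 320⁻¹ mod 1419:
1419 = 4×320 + 139
320 = 2×139 + 42
139 = 3×42 + 13
42 = 3×13 + 3
13 = 4×3 + 1
3 = 3×1 + 0
Back-substitute:
1 = 13 − 4·3
1 = −4·42 + 13·13
1 = 13·139 − 43·42
1 = −43·320 + 99·139
1 = 99·1419 − 439·320
So 320·(-439) ≡ 1 (mod 1419), i.e. 320⁻¹ ≡ 980.
Then x ≡ 980·1066 ≡ 296 (mod 1419); the smallest non-negative solution is x = 296.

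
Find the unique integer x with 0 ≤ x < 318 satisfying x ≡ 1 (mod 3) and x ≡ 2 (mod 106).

Write x = 1 + 3·k. Then 3·k ≡ 2 − 1 ≡ 1 (mod 106).
Need 3⁻¹ mod 106. Extended Euclid on (106, 3):
106 = 35*3 + 1
3 = 3*1 + 0
Back-substitute:
1 = 106 − 35·3
3⁻¹ ≡ 71 (mod 106), so k ≡ 71·1 ≡ 71 (mod 106).
x = 1 + 3·71 = 214.

214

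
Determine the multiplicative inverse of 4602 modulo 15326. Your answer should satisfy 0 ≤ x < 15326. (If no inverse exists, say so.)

Compute gcd(4602, 15326):
15326 = 3·4602 + 1520
4602 = 3·1520 + 42
1520 = 36·42 + 8
42 = 5·8 + 2
8 = 4·2 + 0
Since gcd = 2 > 1, 4602 is not a unit mod 15326.

no inverse exists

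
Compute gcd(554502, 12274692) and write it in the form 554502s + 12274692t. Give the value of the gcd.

Repeated division:
12274692 = 22×554502 + 75648
554502 = 7×75648 + 24966
75648 = 3×24966 + 750
24966 = 33×750 + 216
750 = 3×216 + 102
216 = 2×102 + 12
102 = 8×12 + 6
12 = 2×6 + 0
gcd(554502, 12274692) = 6.
Working backward:
6 = 102 − 8·12
6 = −8·216 + 17·102
6 = 17·750 − 59·216
6 = −59·24966 + 1964·750
6 = 1964·75648 − 5951·24966
6 = −5951·554502 + 43621·75648
6 = 43621·12274692 − 965613·554502
So 6 = (43621)·12274692 + (-965613)·554502.

6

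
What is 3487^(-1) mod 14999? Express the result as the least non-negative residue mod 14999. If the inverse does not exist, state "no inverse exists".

11631

Extended Euclidean algorithm:
14999 = 4×3487 + 1051
3487 = 3×1051 + 334
1051 = 3×334 + 49
334 = 6×49 + 40
49 = 1×40 + 9
40 = 4×9 + 4
9 = 2×4 + 1
4 = 4×1 + 0
Since gcd(3487, 14999) = 1, back-substitute to write 1 as a combination:
1 = 9 − 2·4
1 = −2·40 + 9·9
1 = 9·49 − 11·40
1 = −11·334 + 75·49
1 = 75·1051 − 236·334
1 = −236·3487 + 783·1051
1 = 783·14999 − 3368·3487
Hence 3487⁻¹ ≡ -3368 ≡ 11631 (mod 14999).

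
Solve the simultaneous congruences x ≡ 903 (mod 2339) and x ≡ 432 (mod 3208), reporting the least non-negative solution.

Write x = 903 + 2339·k. Then 2339·k ≡ 432 − 903 ≡ 2737 (mod 3208).
Need 2339⁻¹ mod 3208. Extended Euclid on (3208, 2339):
3208 = 1·2339 + 869
2339 = 2·869 + 601
869 = 1·601 + 268
601 = 2·268 + 65
268 = 4·65 + 8
65 = 8·8 + 1
8 = 8·1 + 0
Back-substitute:
1 = 65 − 8·8
1 = −8·268 + 33·65
1 = 33·601 − 74·268
1 = −74·869 + 107·601
1 = 107·2339 − 288·869
1 = −288·3208 + 395·2339
2339⁻¹ ≡ 395 (mod 3208), so k ≡ 395·2737 ≡ 19 (mod 3208).
x = 903 + 2339·19 = 45344.

45344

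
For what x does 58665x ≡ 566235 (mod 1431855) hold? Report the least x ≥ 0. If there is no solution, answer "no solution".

72597

First find gcd(58665, 1431855):
1431855 = 24*58665 + 23895
58665 = 2*23895 + 10875
23895 = 2*10875 + 2145
10875 = 5*2145 + 150
2145 = 14*150 + 45
150 = 3*45 + 15
45 = 3*15 + 0
gcd = 15 and 15 | 566235, so solutions exist. Divide through by 15: 3911x ≡ 37749 (mod 95457).
Now find 3911⁻¹ mod 95457:
95457 = 24*3911 + 1593
3911 = 2*1593 + 725
1593 = 2*725 + 143
725 = 5*143 + 10
143 = 14*10 + 3
10 = 3*3 + 1
3 = 3*1 + 0
Back-substitute:
1 = 10 − 3·3
1 = −3·143 + 43·10
1 = 43·725 − 218·143
1 = −218·1593 + 479·725
1 = 479·3911 − 1176·1593
1 = −1176·95457 + 28703·3911
So 3911⁻¹ ≡ 28703 (mod 95457).
Then x ≡ 28703·37749 ≡ 72597 (mod 95457); the smallest non-negative solution is x = 72597.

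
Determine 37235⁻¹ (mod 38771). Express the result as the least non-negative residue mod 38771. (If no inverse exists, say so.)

Extended Euclidean algorithm:
38771 = 1*37235 + 1536
37235 = 24*1536 + 371
1536 = 4*371 + 52
371 = 7*52 + 7
52 = 7*7 + 3
7 = 2*3 + 1
3 = 3*1 + 0
gcd = 1, so the inverse exists. Back-substitute:
1 = 7 − 2·3
1 = −2·52 + 15·7
1 = 15·371 − 107·52
1 = −107·1536 + 443·371
1 = 443·37235 − 10739·1536
1 = −10739·38771 + 11182·37235
So 37235·11182 ≡ 1 (mod 38771).

11182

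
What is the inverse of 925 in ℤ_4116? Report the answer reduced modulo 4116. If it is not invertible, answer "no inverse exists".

Extended Euclidean algorithm:
4116 = 4*925 + 416
925 = 2*416 + 93
416 = 4*93 + 44
93 = 2*44 + 5
44 = 8*5 + 4
5 = 1*4 + 1
4 = 4*1 + 0
gcd = 1, so the inverse exists. Back-substitute:
1 = 5 − 4
1 = −44 + 9·5
1 = 9·93 − 19·44
1 = −19·416 + 85·93
1 = 85·925 − 189·416
1 = −189·4116 + 841·925
So 925·841 ≡ 1 (mod 4116).

841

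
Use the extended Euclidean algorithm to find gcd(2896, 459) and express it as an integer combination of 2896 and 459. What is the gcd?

Euclidean algorithm:
2896 = 6·459 + 142
459 = 3·142 + 33
142 = 4·33 + 10
33 = 3·10 + 3
10 = 3·3 + 1
3 = 3·1 + 0
gcd(2896, 459) = 1.
Back-substituting:
1 = 10 − 3·3
1 = −3·33 + 10·10
1 = 10·142 − 43·33
1 = −43·459 + 139·142
1 = 139·2896 − 877·459
So 1 = (139)·2896 + (-877)·459.

1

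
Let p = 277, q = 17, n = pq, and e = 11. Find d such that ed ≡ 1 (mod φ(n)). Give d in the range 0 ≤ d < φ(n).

803

φ(n) = (p−1)(q−1) = 276·16 = 4416.
Need d with 11·d ≡ 1 (mod 4416). Apply the extended Euclidean algorithm:
4416 = 401·11 + 5
11 = 2·5 + 1
5 = 5·1 + 0
Back-substitute:
1 = 11 − 2·5
1 = −2·4416 + 803·11
So 11·803 ≡ 1 (mod 4416), hence d = 803.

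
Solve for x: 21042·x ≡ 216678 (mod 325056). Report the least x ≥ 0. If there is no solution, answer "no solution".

19691

First find gcd(21042, 325056):
325056 = 15·21042 + 9426
21042 = 2·9426 + 2190
9426 = 4·2190 + 666
2190 = 3·666 + 192
666 = 3·192 + 90
192 = 2·90 + 12
90 = 7·12 + 6
12 = 2·6 + 0
gcd = 6 and 6 | 216678, so solutions exist. Divide through by 6: 3507x ≡ 36113 (mod 54176).
Now find 3507⁻¹ mod 54176:
54176 = 15*3507 + 1571
3507 = 2*1571 + 365
1571 = 4*365 + 111
365 = 3*111 + 32
111 = 3*32 + 15
32 = 2*15 + 2
15 = 7*2 + 1
2 = 2*1 + 0
Back-substitute:
1 = 15 − 7·2
1 = −7·32 + 15·15
1 = 15·111 − 52·32
1 = −52·365 + 171·111
1 = 171·1571 − 736·365
1 = −736·3507 + 1643·1571
1 = 1643·54176 − 25381·3507
So 3507·(-25381) ≡ 1 (mod 54176), i.e. 3507⁻¹ ≡ 28795.
Then x ≡ 28795·36113 ≡ 19691 (mod 54176); the smallest non-negative solution is x = 19691.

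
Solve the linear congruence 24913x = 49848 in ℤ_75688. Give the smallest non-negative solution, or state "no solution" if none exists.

First find gcd(24913, 75688):
75688 = 3·24913 + 949
24913 = 26·949 + 239
949 = 3·239 + 232
239 = 1·232 + 7
232 = 33·7 + 1
7 = 7·1 + 0
gcd = 1, so a unique solution mod 75688 exists.
Back-substitute for the Bézout coefficients:
1 = 232 − 33·7
1 = −33·239 + 34·232
1 = 34·949 − 135·239
1 = −135·24913 + 3544·949
1 = 3544·75688 − 10767·24913
So 24913·(-10767) ≡ 1 (mod 75688), giving 24913⁻¹ ≡ 64921.
x ≡ 24913⁻¹·49848 ≡ 64921·49848 ≡ 65880 (mod 75688).

65880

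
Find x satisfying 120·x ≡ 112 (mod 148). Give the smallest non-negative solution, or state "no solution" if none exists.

First find gcd(120, 148):
148 = 1*120 + 28
120 = 4*28 + 8
28 = 3*8 + 4
8 = 2*4 + 0
gcd = 4 and 4 | 112, so solutions exist. Divide through by 4: 30x ≡ 28 (mod 37).
Now find 30⁻¹ mod 37:
37 = 1*30 + 7
30 = 4*7 + 2
7 = 3*2 + 1
2 = 2*1 + 0
Back-substitute:
1 = 7 − 3·2
1 = −3·30 + 13·7
1 = 13·37 − 16·30
So 30·(-16) ≡ 1 (mod 37), i.e. 30⁻¹ ≡ 21.
Then x ≡ 21·28 ≡ 33 (mod 37); the smallest non-negative solution is x = 33.

33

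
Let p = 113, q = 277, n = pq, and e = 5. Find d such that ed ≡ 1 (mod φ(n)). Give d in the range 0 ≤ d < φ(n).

12365

φ(n) = (p−1)(q−1) = 112·276 = 30912.
Need d with 5·d ≡ 1 (mod 30912). Apply the extended Euclidean algorithm:
30912 = 6182·5 + 2
5 = 2·2 + 1
2 = 2·1 + 0
Back-substitute:
1 = 5 − 2·2
1 = −2·30912 + 12365·5
So 5·12365 ≡ 1 (mod 30912), hence d = 12365.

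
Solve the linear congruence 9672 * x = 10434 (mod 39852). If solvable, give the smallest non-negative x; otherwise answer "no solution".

gcd(9672, 39852):
39852 = 4·9672 + 1164
9672 = 8·1164 + 360
1164 = 3·360 + 84
360 = 4·84 + 24
84 = 3·24 + 12
24 = 2·12 + 0
gcd = 12, but 12 ∤ 10434, so the congruence has no solution.

no solution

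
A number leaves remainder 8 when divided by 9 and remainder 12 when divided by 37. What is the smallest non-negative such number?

197

Write x = 8 + 9·k. Then 9·k ≡ 12 − 8 ≡ 4 (mod 37).
Need 9⁻¹ mod 37. Extended Euclid on (37, 9):
37 = 4×9 + 1
9 = 9×1 + 0
Back-substitute:
1 = 37 − 4·9
9⁻¹ ≡ 33 (mod 37), so k ≡ 33·4 ≡ 21 (mod 37).
x = 8 + 9·21 = 197.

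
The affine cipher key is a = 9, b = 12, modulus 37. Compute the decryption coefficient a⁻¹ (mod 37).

33

gcd(37, 9) by repeated division:
37 = 4*9 + 1
9 = 9*1 + 0
gcd = 1, so the inverse exists. Back-substitute:
1 = 37 − 4·9
Thus 9·(-4) ≡ 1 (mod 37); reducing, -4 mod 37 = 33.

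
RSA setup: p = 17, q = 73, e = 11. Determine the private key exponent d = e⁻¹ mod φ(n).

φ(n) = (p−1)(q−1) = 16·72 = 1152.
Need d with 11·d ≡ 1 (mod 1152). Apply the extended Euclidean algorithm:
1152 = 104·11 + 8
11 = 1·8 + 3
8 = 2·3 + 2
3 = 1·2 + 1
2 = 2·1 + 0
Back-substitute:
1 = 3 − 2
1 = −8 + 3·3
1 = 3·11 − 4·8
1 = −4·1152 + 419·11
So 11·419 ≡ 1 (mod 1152), hence d = 419.

419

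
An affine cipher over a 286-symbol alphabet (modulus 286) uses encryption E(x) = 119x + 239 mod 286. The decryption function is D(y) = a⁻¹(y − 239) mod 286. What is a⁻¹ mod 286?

137

gcd(286, 119) by repeated division:
286 = 2×119 + 48
119 = 2×48 + 23
48 = 2×23 + 2
23 = 11×2 + 1
2 = 2×1 + 0
gcd = 1, so the inverse exists. Back-substitute:
1 = 23 − 11·2
1 = −11·48 + 23·23
1 = 23·119 − 57·48
1 = −57·286 + 137·119
So 119·137 ≡ 1 (mod 286).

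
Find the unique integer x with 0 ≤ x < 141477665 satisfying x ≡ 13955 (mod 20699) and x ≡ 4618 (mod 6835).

125180808

Write x = 13955 + 20699·k. Then 20699·k ≡ 4618 − 13955 ≡ 4333 (mod 6835).
Need 20699⁻¹ mod 6835. Extended Euclid on (6835, 194):
6835 = 35×194 + 45
194 = 4×45 + 14
45 = 3×14 + 3
14 = 4×3 + 2
3 = 1×2 + 1
2 = 2×1 + 0
Back-substitute:
1 = 3 − 2
1 = −14 + 5·3
1 = 5·45 − 16·14
1 = −16·194 + 69·45
1 = 69·6835 − 2431·194
20699⁻¹ ≡ 4404 (mod 6835), so k ≡ 4404·4333 ≡ 6047 (mod 6835).
x = 13955 + 20699·6047 = 125180808.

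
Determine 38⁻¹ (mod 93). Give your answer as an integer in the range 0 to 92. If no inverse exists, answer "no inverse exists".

gcd(93, 38) by repeated division:
93 = 2×38 + 17
38 = 2×17 + 4
17 = 4×4 + 1
4 = 4×1 + 0
gcd = 1, so the inverse exists. Back-substitute:
1 = 17 − 4·4
1 = −4·38 + 9·17
1 = 9·93 − 22·38
Hence 38⁻¹ ≡ -22 ≡ 71 (mod 93).

71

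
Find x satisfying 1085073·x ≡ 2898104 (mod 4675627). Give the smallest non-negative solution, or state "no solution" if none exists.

230627

First find gcd(1085073, 4675627):
4675627 = 4*1085073 + 335335
1085073 = 3*335335 + 79068
335335 = 4*79068 + 19063
79068 = 4*19063 + 2816
19063 = 6*2816 + 2167
2816 = 1*2167 + 649
2167 = 3*649 + 220
649 = 2*220 + 209
220 = 1*209 + 11
209 = 19*11 + 0
gcd = 11 and 11 | 2898104, so solutions exist. Divide through by 11: 98643x ≡ 263464 (mod 425057).
Now find 98643⁻¹ mod 425057:
425057 = 4×98643 + 30485
98643 = 3×30485 + 7188
30485 = 4×7188 + 1733
7188 = 4×1733 + 256
1733 = 6×256 + 197
256 = 1×197 + 59
197 = 3×59 + 20
59 = 2×20 + 19
20 = 1×19 + 1
19 = 19×1 + 0
Back-substitute:
1 = 20 − 19
1 = −59 + 3·20
1 = 3·197 − 10·59
1 = −10·256 + 13·197
1 = 13·1733 − 88·256
1 = −88·7188 + 365·1733
1 = 365·30485 − 1548·7188
1 = −1548·98643 + 5009·30485
1 = 5009·425057 − 21584·98643
So 98643·(-21584) ≡ 1 (mod 425057), i.e. 98643⁻¹ ≡ 403473.
Then x ≡ 403473·263464 ≡ 230627 (mod 425057); the smallest non-negative solution is x = 230627.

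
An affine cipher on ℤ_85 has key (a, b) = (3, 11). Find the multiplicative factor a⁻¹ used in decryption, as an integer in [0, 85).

57

Apply the Euclidean algorithm to 85 and 3:
85 = 28*3 + 1
3 = 3*1 + 0
gcd = 1, so the inverse exists. Back-substitute:
1 = 85 − 28·3
Hence 3⁻¹ ≡ -28 ≡ 57 (mod 85).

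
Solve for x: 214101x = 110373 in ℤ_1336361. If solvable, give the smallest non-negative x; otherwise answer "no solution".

516741

First find gcd(214101, 1336361):
1336361 = 6*214101 + 51755
214101 = 4*51755 + 7081
51755 = 7*7081 + 2188
7081 = 3*2188 + 517
2188 = 4*517 + 120
517 = 4*120 + 37
120 = 3*37 + 9
37 = 4*9 + 1
9 = 9*1 + 0
gcd = 1, so a unique solution mod 1336361 exists.
Back-substitute for the Bézout coefficients:
1 = 37 − 4·9
1 = −4·120 + 13·37
1 = 13·517 − 56·120
1 = −56·2188 + 237·517
1 = 237·7081 − 767·2188
1 = −767·51755 + 5606·7081
1 = 5606·214101 − 23191·51755
1 = −23191·1336361 + 144752·214101
So 214101·(144752) ≡ 1 (mod 1336361), giving 214101⁻¹ ≡ 144752.
x ≡ 214101⁻¹·110373 ≡ 144752·110373 ≡ 516741 (mod 1336361).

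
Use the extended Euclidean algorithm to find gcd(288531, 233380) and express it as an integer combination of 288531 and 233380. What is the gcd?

Apply Euclid's algorithm to 288531 and 233380:
288531 = 1×233380 + 55151
233380 = 4×55151 + 12776
55151 = 4×12776 + 4047
12776 = 3×4047 + 635
4047 = 6×635 + 237
635 = 2×237 + 161
237 = 1×161 + 76
161 = 2×76 + 9
76 = 8×9 + 4
9 = 2×4 + 1
4 = 4×1 + 0
gcd(288531, 233380) = 1.
Back-substituting:
1 = 9 − 2·4
1 = −2·76 + 17·9
1 = 17·161 − 36·76
1 = −36·237 + 53·161
1 = 53·635 − 142·237
1 = −142·4047 + 905·635
1 = 905·12776 − 2857·4047
1 = −2857·55151 + 12333·12776
1 = 12333·233380 − 52189·55151
1 = −52189·288531 + 64522·233380
So 1 = (-52189)·288531 + (64522)·233380.

1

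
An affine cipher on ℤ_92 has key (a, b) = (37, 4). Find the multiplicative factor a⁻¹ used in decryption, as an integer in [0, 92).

5

Apply the Euclidean algorithm to 92 and 37:
92 = 2×37 + 18
37 = 2×18 + 1
18 = 18×1 + 0
The gcd is 1. Working backward:
1 = 37 − 2·18
1 = −2·92 + 5·37
So 37·5 ≡ 1 (mod 92).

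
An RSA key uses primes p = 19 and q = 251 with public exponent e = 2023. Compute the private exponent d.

φ(n) = (p−1)(q−1) = 18·250 = 4500.
Need d with 2023·d ≡ 1 (mod 4500). Apply the extended Euclidean algorithm:
4500 = 2×2023 + 454
2023 = 4×454 + 207
454 = 2×207 + 40
207 = 5×40 + 7
40 = 5×7 + 5
7 = 1×5 + 2
5 = 2×2 + 1
2 = 2×1 + 0
Back-substitute:
1 = 5 − 2·2
1 = −2·7 + 3·5
1 = 3·40 − 17·7
1 = −17·207 + 88·40
1 = 88·454 − 193·207
1 = −193·2023 + 860·454
1 = 860·4500 − 1913·2023
So 2023·(-1913) ≡ 1 (mod 4500), hence d ≡ -1913 ≡ 2587 (mod 4500).

2587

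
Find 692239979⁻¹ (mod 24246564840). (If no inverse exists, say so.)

805248779

gcd(24246564840, 692239979) by repeated division:
24246564840 = 35·692239979 + 18165575
692239979 = 38·18165575 + 1948129
18165575 = 9·1948129 + 632414
1948129 = 3·632414 + 50887
632414 = 12·50887 + 21770
50887 = 2·21770 + 7347
21770 = 2·7347 + 7076
7347 = 1·7076 + 271
7076 = 26·271 + 30
271 = 9·30 + 1
30 = 30·1 + 0
Since gcd(692239979, 24246564840) = 1, back-substitute to write 1 as a combination:
1 = 271 − 9·30
1 = −9·7076 + 235·271
1 = 235·7347 − 244·7076
1 = −244·21770 + 723·7347
1 = 723·50887 − 1690·21770
1 = −1690·632414 + 21003·50887
1 = 21003·1948129 − 64699·632414
1 = −64699·18165575 + 603294·1948129
1 = 603294·692239979 − 22989871·18165575
1 = −22989871·24246564840 + 805248779·692239979
So 692239979·805248779 ≡ 1 (mod 24246564840).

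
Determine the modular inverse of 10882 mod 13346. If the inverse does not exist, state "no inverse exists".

Euclidean algorithm on 13346, 10882:
13346 = 1×10882 + 2464
10882 = 4×2464 + 1026
2464 = 2×1026 + 412
1026 = 2×412 + 202
412 = 2×202 + 8
202 = 25×8 + 2
8 = 4×2 + 0
gcd(10882, 13346) = 2 ≠ 1, so 10882 has no multiplicative inverse modulo 13346.

no inverse exists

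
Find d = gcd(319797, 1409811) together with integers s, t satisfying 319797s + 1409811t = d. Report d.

Euclidean algorithm:
1409811 = 4×319797 + 130623
319797 = 2×130623 + 58551
130623 = 2×58551 + 13521
58551 = 4×13521 + 4467
13521 = 3×4467 + 120
4467 = 37×120 + 27
120 = 4×27 + 12
27 = 2×12 + 3
12 = 4×3 + 0
gcd(319797, 1409811) = 3.
Back-substituting:
3 = 27 − 2·12
3 = −2·120 + 9·27
3 = 9·4467 − 335·120
3 = −335·13521 + 1014·4467
3 = 1014·58551 − 4391·13521
3 = −4391·130623 + 9796·58551
3 = 9796·319797 − 23983·130623
3 = −23983·1409811 + 105728·319797
So 3 = (-23983)·1409811 + (105728)·319797.

3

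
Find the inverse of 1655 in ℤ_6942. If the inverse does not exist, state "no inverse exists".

4937

Apply the Euclidean algorithm to 6942 and 1655:
6942 = 4*1655 + 322
1655 = 5*322 + 45
322 = 7*45 + 7
45 = 6*7 + 3
7 = 2*3 + 1
3 = 3*1 + 0
Since gcd(1655, 6942) = 1, back-substitute to write 1 as a combination:
1 = 7 − 2·3
1 = −2·45 + 13·7
1 = 13·322 − 93·45
1 = −93·1655 + 478·322
1 = 478·6942 − 2005·1655
So 1655·(-2005) ≡ 1 (mod 6942), and -2005 ≡ 4937 (mod 6942).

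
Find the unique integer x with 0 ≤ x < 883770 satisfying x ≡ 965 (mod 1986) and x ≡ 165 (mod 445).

Write x = 965 + 1986·k. Then 1986·k ≡ 165 − 965 ≡ 90 (mod 445).
Need 1986⁻¹ mod 445. Extended Euclid on (445, 206):
445 = 2·206 + 33
206 = 6·33 + 8
33 = 4·8 + 1
8 = 8·1 + 0
Back-substitute:
1 = 33 − 4·8
1 = −4·206 + 25·33
1 = 25·445 − 54·206
1986⁻¹ ≡ 391 (mod 445), so k ≡ 391·90 ≡ 35 (mod 445).
x = 965 + 1986·35 = 70475.

70475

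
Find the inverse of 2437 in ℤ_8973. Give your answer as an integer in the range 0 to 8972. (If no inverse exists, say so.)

6970

gcd(8973, 2437) by repeated division:
8973 = 3*2437 + 1662
2437 = 1*1662 + 775
1662 = 2*775 + 112
775 = 6*112 + 103
112 = 1*103 + 9
103 = 11*9 + 4
9 = 2*4 + 1
4 = 4*1 + 0
The gcd is 1. Working backward:
1 = 9 − 2·4
1 = −2·103 + 23·9
1 = 23·112 − 25·103
1 = −25·775 + 173·112
1 = 173·1662 − 371·775
1 = −371·2437 + 544·1662
1 = 544·8973 − 2003·2437
Thus 2437·(-2003) ≡ 1 (mod 8973); reducing, -2003 mod 8973 = 6970.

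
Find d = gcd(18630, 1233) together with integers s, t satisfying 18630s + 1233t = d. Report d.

9

Apply Euclid's algorithm to 18630 and 1233:
18630 = 15*1233 + 135
1233 = 9*135 + 18
135 = 7*18 + 9
18 = 2*9 + 0
gcd(18630, 1233) = 9.
Express as a combination:
9 = 135 − 7·18
9 = −7·1233 + 64·135
9 = 64·18630 − 967·1233
So 9 = (64)·18630 + (-967)·1233.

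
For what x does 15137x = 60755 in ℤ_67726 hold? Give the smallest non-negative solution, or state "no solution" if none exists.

19431

First find gcd(15137, 67726):
67726 = 4*15137 + 7178
15137 = 2*7178 + 781
7178 = 9*781 + 149
781 = 5*149 + 36
149 = 4*36 + 5
36 = 7*5 + 1
5 = 5*1 + 0
gcd = 1, so a unique solution mod 67726 exists.
Back-substitute for the Bézout coefficients:
1 = 36 − 7·5
1 = −7·149 + 29·36
1 = 29·781 − 152·149
1 = −152·7178 + 1397·781
1 = 1397·15137 − 2946·7178
1 = −2946·67726 + 13181·15137
So 15137·(13181) ≡ 1 (mod 67726), giving 15137⁻¹ ≡ 13181.
x ≡ 15137⁻¹·60755 ≡ 13181·60755 ≡ 19431 (mod 67726).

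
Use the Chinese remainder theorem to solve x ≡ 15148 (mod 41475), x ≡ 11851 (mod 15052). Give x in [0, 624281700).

289552123

Write x = 15148 + 41475·k. Then 41475·k ≡ 11851 − 15148 ≡ 11755 (mod 15052).
Need 41475⁻¹ mod 15052. Extended Euclid on (15052, 11371):
15052 = 1·11371 + 3681
11371 = 3·3681 + 328
3681 = 11·328 + 73
328 = 4·73 + 36
73 = 2·36 + 1
36 = 36·1 + 0
Back-substitute:
1 = 73 − 2·36
1 = −2·328 + 9·73
1 = 9·3681 − 101·328
1 = −101·11371 + 312·3681
1 = 312·15052 − 413·11371
41475⁻¹ ≡ 14639 (mod 15052), so k ≡ 14639·11755 ≡ 6981 (mod 15052).
x = 15148 + 41475·6981 = 289552123.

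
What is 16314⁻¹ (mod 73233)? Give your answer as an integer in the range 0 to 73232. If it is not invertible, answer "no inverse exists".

Compute gcd(16314, 73233):
73233 = 4×16314 + 7977
16314 = 2×7977 + 360
7977 = 22×360 + 57
360 = 6×57 + 18
57 = 3×18 + 3
18 = 6×3 + 0
The gcd is 3, not 1, hence no inverse exists.

no inverse exists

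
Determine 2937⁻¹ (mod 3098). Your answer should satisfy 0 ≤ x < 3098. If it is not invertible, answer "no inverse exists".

2463

Apply the Euclidean algorithm to 3098 and 2937:
3098 = 1·2937 + 161
2937 = 18·161 + 39
161 = 4·39 + 5
39 = 7·5 + 4
5 = 1·4 + 1
4 = 4·1 + 0
gcd = 1, so the inverse exists. Back-substitute:
1 = 5 − 4
1 = −39 + 8·5
1 = 8·161 − 33·39
1 = −33·2937 + 602·161
1 = 602·3098 − 635·2937
So 2937·(-635) ≡ 1 (mod 3098), and -635 ≡ 2463 (mod 3098).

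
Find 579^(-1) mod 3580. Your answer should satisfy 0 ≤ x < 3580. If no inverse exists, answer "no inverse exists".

Run Euclid on (3580, 579):
3580 = 6×579 + 106
579 = 5×106 + 49
106 = 2×49 + 8
49 = 6×8 + 1
8 = 8×1 + 0
gcd = 1, so the inverse exists. Back-substitute:
1 = 49 − 6·8
1 = −6·106 + 13·49
1 = 13·579 − 71·106
1 = −71·3580 + 439·579
So 579·439 ≡ 1 (mod 3580).

439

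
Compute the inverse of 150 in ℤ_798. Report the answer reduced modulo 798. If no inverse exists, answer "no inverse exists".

no inverse exists

Euclidean algorithm on 798, 150:
798 = 5·150 + 48
150 = 3·48 + 6
48 = 8·6 + 0
gcd(150, 798) = 6 ≠ 1, so 150 has no multiplicative inverse modulo 798.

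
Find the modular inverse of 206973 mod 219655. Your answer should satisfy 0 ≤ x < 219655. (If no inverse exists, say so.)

Extended Euclidean algorithm:
219655 = 1·206973 + 12682
206973 = 16·12682 + 4061
12682 = 3·4061 + 499
4061 = 8·499 + 69
499 = 7·69 + 16
69 = 4·16 + 5
16 = 3·5 + 1
5 = 5·1 + 0
Since gcd(206973, 219655) = 1, back-substitute to write 1 as a combination:
1 = 16 − 3·5
1 = −3·69 + 13·16
1 = 13·499 − 94·69
1 = −94·4061 + 765·499
1 = 765·12682 − 2389·4061
1 = −2389·206973 + 38989·12682
1 = 38989·219655 − 41378·206973
Hence 206973⁻¹ ≡ -41378 ≡ 178277 (mod 219655).

178277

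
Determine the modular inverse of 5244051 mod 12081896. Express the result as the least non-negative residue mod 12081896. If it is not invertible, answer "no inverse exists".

Apply the Euclidean algorithm to 12081896 and 5244051:
12081896 = 2×5244051 + 1593794
5244051 = 3×1593794 + 462669
1593794 = 3×462669 + 205787
462669 = 2×205787 + 51095
205787 = 4×51095 + 1407
51095 = 36×1407 + 443
1407 = 3×443 + 78
443 = 5×78 + 53
78 = 1×53 + 25
53 = 2×25 + 3
25 = 8×3 + 1
3 = 3×1 + 0
The gcd is 1. Working backward:
1 = 25 − 8·3
1 = −8·53 + 17·25
1 = 17·78 − 25·53
1 = −25·443 + 142·78
1 = 142·1407 − 451·443
1 = −451·51095 + 16378·1407
1 = 16378·205787 − 65963·51095
1 = −65963·462669 + 148304·205787
1 = 148304·1593794 − 510875·462669
1 = −510875·5244051 + 1680929·1593794
1 = 1680929·12081896 − 3872733·5244051
Hence 5244051⁻¹ ≡ -3872733 ≡ 8209163 (mod 12081896).

8209163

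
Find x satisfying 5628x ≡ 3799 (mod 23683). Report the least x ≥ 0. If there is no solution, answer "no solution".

7369

First find gcd(5628, 23683):
23683 = 4*5628 + 1171
5628 = 4*1171 + 944
1171 = 1*944 + 227
944 = 4*227 + 36
227 = 6*36 + 11
36 = 3*11 + 3
11 = 3*3 + 2
3 = 1*2 + 1
2 = 2*1 + 0
gcd = 1, so a unique solution mod 23683 exists.
Back-substitute for the Bézout coefficients:
1 = 3 − 2
1 = −11 + 4·3
1 = 4·36 − 13·11
1 = −13·227 + 82·36
1 = 82·944 − 341·227
1 = −341·1171 + 423·944
1 = 423·5628 − 2033·1171
1 = −2033·23683 + 8555·5628
So 5628·(8555) ≡ 1 (mod 23683), giving 5628⁻¹ ≡ 8555.
x ≡ 5628⁻¹·3799 ≡ 8555·3799 ≡ 7369 (mod 23683).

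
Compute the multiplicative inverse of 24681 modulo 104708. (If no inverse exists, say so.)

4357

Extended Euclidean algorithm:
104708 = 4·24681 + 5984
24681 = 4·5984 + 745
5984 = 8·745 + 24
745 = 31·24 + 1
24 = 24·1 + 0
Since gcd(24681, 104708) = 1, back-substitute to write 1 as a combination:
1 = 745 − 31·24
1 = −31·5984 + 249·745
1 = 249·24681 − 1027·5984
1 = −1027·104708 + 4357·24681
So 24681·4357 ≡ 1 (mod 104708).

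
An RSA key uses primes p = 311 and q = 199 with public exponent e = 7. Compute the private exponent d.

φ(n) = (p−1)(q−1) = 310·198 = 61380.
Need d with 7·d ≡ 1 (mod 61380). Apply the extended Euclidean algorithm:
61380 = 8768×7 + 4
7 = 1×4 + 3
4 = 1×3 + 1
3 = 3×1 + 0
Back-substitute:
1 = 4 − 3
1 = −7 + 2·4
1 = 2·61380 − 17537·7
So 7·(-17537) ≡ 1 (mod 61380), hence d ≡ -17537 ≡ 43843 (mod 61380).

43843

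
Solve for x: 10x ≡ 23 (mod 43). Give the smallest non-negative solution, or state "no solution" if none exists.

41

First find gcd(10, 43):
43 = 4*10 + 3
10 = 3*3 + 1
3 = 3*1 + 0
gcd = 1, so a unique solution mod 43 exists.
Back-substitute for the Bézout coefficients:
1 = 10 − 3·3
1 = −3·43 + 13·10
So 10·(13) ≡ 1 (mod 43), giving 10⁻¹ ≡ 13.
x ≡ 10⁻¹·23 ≡ 13·23 ≡ 41 (mod 43).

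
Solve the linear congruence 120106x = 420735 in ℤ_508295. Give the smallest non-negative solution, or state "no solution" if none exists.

First find gcd(120106, 508295):
508295 = 4*120106 + 27871
120106 = 4*27871 + 8622
27871 = 3*8622 + 2005
8622 = 4*2005 + 602
2005 = 3*602 + 199
602 = 3*199 + 5
199 = 39*5 + 4
5 = 1*4 + 1
4 = 4*1 + 0
gcd = 1, so a unique solution mod 508295 exists.
Back-substitute for the Bézout coefficients:
1 = 5 − 4
1 = −199 + 40·5
1 = 40·602 − 121·199
1 = −121·2005 + 403·602
1 = 403·8622 − 1733·2005
1 = −1733·27871 + 5602·8622
1 = 5602·120106 − 24141·27871
1 = −24141·508295 + 102166·120106
So 120106·(102166) ≡ 1 (mod 508295), giving 120106⁻¹ ≡ 102166.
x ≡ 120106⁻¹·420735 ≡ 102166·420735 ≡ 337040 (mod 508295).

337040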